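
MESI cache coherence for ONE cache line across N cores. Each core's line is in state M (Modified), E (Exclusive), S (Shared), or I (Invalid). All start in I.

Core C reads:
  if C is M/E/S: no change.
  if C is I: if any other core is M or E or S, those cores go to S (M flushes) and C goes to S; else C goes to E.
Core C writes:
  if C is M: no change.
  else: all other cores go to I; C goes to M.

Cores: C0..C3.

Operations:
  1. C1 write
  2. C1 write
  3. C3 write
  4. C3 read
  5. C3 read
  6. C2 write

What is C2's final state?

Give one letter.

Op 1: C1 write [C1 write: invalidate none -> C1=M] -> [I,M,I,I]
Op 2: C1 write [C1 write: already M (modified), no change] -> [I,M,I,I]
Op 3: C3 write [C3 write: invalidate ['C1=M'] -> C3=M] -> [I,I,I,M]
Op 4: C3 read [C3 read: already in M, no change] -> [I,I,I,M]
Op 5: C3 read [C3 read: already in M, no change] -> [I,I,I,M]
Op 6: C2 write [C2 write: invalidate ['C3=M'] -> C2=M] -> [I,I,M,I]

Answer: M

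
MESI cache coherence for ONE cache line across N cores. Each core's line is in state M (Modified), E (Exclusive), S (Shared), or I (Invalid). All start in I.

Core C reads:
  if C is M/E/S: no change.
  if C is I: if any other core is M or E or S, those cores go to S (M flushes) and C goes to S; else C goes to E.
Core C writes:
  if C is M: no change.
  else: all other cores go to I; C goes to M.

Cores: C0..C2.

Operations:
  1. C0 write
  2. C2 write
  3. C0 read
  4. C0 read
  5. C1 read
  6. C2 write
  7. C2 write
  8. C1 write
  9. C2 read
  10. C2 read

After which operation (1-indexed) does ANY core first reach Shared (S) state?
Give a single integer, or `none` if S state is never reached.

Answer: 3

Derivation:
Op 1: C0 write [C0 write: invalidate none -> C0=M] -> [M,I,I]
Op 2: C2 write [C2 write: invalidate ['C0=M'] -> C2=M] -> [I,I,M]
Op 3: C0 read [C0 read from I: others=['C2=M'] -> C0=S, others downsized to S] -> [S,I,S]
  -> First S state at op 3; remaining ops need not be traced.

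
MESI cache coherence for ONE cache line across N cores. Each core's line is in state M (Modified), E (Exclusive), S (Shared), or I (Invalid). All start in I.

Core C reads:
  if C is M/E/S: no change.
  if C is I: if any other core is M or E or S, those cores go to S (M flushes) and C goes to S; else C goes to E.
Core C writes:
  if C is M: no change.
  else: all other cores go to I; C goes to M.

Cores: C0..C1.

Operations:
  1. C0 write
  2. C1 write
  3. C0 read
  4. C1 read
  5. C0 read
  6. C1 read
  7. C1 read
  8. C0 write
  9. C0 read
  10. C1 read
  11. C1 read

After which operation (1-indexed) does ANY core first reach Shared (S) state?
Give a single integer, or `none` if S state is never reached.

Op 1: C0 write [C0 write: invalidate none -> C0=M] -> [M,I]
Op 2: C1 write [C1 write: invalidate ['C0=M'] -> C1=M] -> [I,M]
Op 3: C0 read [C0 read from I: others=['C1=M'] -> C0=S, others downsized to S] -> [S,S]
  -> First S state at op 3; remaining ops need not be traced.

Answer: 3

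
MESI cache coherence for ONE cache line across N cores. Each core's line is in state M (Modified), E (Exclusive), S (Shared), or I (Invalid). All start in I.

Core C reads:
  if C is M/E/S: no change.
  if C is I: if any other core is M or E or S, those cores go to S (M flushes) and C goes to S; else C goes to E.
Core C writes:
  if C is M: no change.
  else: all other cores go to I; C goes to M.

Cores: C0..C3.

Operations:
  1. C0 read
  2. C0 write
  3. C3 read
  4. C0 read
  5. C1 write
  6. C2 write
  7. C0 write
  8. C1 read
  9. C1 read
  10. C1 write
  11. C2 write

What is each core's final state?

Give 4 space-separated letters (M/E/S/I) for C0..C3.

Answer: I I M I

Derivation:
Op 1: C0 read [C0 read from I: no other sharers -> C0=E (exclusive)] -> [E,I,I,I]
Op 2: C0 write [C0 write: invalidate none -> C0=M] -> [M,I,I,I]
Op 3: C3 read [C3 read from I: others=['C0=M'] -> C3=S, others downsized to S] -> [S,I,I,S]
Op 4: C0 read [C0 read: already in S, no change] -> [S,I,I,S]
Op 5: C1 write [C1 write: invalidate ['C0=S', 'C3=S'] -> C1=M] -> [I,M,I,I]
Op 6: C2 write [C2 write: invalidate ['C1=M'] -> C2=M] -> [I,I,M,I]
Op 7: C0 write [C0 write: invalidate ['C2=M'] -> C0=M] -> [M,I,I,I]
Op 8: C1 read [C1 read from I: others=['C0=M'] -> C1=S, others downsized to S] -> [S,S,I,I]
Op 9: C1 read [C1 read: already in S, no change] -> [S,S,I,I]
Op 10: C1 write [C1 write: invalidate ['C0=S'] -> C1=M] -> [I,M,I,I]
Op 11: C2 write [C2 write: invalidate ['C1=M'] -> C2=M] -> [I,I,M,I]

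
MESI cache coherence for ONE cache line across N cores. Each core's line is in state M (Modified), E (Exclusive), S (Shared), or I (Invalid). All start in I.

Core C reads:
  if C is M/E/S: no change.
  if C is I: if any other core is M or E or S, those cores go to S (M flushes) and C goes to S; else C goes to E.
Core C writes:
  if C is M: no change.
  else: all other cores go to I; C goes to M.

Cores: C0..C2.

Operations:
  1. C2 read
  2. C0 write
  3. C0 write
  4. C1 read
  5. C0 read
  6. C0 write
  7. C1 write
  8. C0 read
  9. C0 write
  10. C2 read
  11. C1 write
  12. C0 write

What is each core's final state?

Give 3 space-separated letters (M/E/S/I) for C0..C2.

Answer: M I I

Derivation:
Op 1: C2 read [C2 read from I: no other sharers -> C2=E (exclusive)] -> [I,I,E]
Op 2: C0 write [C0 write: invalidate ['C2=E'] -> C0=M] -> [M,I,I]
Op 3: C0 write [C0 write: already M (modified), no change] -> [M,I,I]
Op 4: C1 read [C1 read from I: others=['C0=M'] -> C1=S, others downsized to S] -> [S,S,I]
Op 5: C0 read [C0 read: already in S, no change] -> [S,S,I]
Op 6: C0 write [C0 write: invalidate ['C1=S'] -> C0=M] -> [M,I,I]
Op 7: C1 write [C1 write: invalidate ['C0=M'] -> C1=M] -> [I,M,I]
Op 8: C0 read [C0 read from I: others=['C1=M'] -> C0=S, others downsized to S] -> [S,S,I]
Op 9: C0 write [C0 write: invalidate ['C1=S'] -> C0=M] -> [M,I,I]
Op 10: C2 read [C2 read from I: others=['C0=M'] -> C2=S, others downsized to S] -> [S,I,S]
Op 11: C1 write [C1 write: invalidate ['C0=S', 'C2=S'] -> C1=M] -> [I,M,I]
Op 12: C0 write [C0 write: invalidate ['C1=M'] -> C0=M] -> [M,I,I]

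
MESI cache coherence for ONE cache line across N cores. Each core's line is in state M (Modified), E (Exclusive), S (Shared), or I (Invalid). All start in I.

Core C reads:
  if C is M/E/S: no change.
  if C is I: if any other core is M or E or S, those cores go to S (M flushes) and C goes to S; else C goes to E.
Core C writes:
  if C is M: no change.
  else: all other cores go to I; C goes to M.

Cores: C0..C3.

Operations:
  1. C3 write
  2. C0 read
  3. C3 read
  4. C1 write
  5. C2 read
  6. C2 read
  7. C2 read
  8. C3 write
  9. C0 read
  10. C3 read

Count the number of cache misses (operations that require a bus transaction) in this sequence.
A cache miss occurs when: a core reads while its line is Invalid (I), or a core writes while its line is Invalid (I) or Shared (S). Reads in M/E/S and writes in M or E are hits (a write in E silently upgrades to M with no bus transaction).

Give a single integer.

Op 1: C3 write [C3 write: invalidate none -> C3=M] -> [I,I,I,M] [MISS #1: write from I]
Op 2: C0 read [C0 read from I: others=['C3=M'] -> C0=S, others downsized to S] -> [S,I,I,S] [MISS #2: read from I]
Op 3: C3 read [C3 read: already in S, no change] -> [S,I,I,S] [hit: read from S]
Op 4: C1 write [C1 write: invalidate ['C0=S', 'C3=S'] -> C1=M] -> [I,M,I,I] [MISS #3: write from I]
Op 5: C2 read [C2 read from I: others=['C1=M'] -> C2=S, others downsized to S] -> [I,S,S,I] [MISS #4: read from I]
Op 6: C2 read [C2 read: already in S, no change] -> [I,S,S,I] [hit: read from S]
Op 7: C2 read [C2 read: already in S, no change] -> [I,S,S,I] [hit: read from S]
Op 8: C3 write [C3 write: invalidate ['C1=S', 'C2=S'] -> C3=M] -> [I,I,I,M] [MISS #5: write from I]
Op 9: C0 read [C0 read from I: others=['C3=M'] -> C0=S, others downsized to S] -> [S,I,I,S] [MISS #6: read from I]
Op 10: C3 read [C3 read: already in S, no change] -> [S,I,I,S] [hit: read from S]

Answer: 6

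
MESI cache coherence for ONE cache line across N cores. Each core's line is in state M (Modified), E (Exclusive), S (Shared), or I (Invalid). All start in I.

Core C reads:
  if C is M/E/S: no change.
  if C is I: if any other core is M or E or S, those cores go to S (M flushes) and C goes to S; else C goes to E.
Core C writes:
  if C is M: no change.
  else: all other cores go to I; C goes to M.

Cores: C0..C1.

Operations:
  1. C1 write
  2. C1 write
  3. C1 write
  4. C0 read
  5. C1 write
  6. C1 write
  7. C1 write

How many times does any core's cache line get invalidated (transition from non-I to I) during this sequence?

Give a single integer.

Answer: 1

Derivation:
Op 1: C1 write [C1 write: invalidate none -> C1=M] -> [I,M] (invalidations this op: 0; running total: 0)
Op 2: C1 write [C1 write: already M (modified), no change] -> [I,M] (invalidations this op: 0; running total: 0)
Op 3: C1 write [C1 write: already M (modified), no change] -> [I,M] (invalidations this op: 0; running total: 0)
Op 4: C0 read [C0 read from I: others=['C1=M'] -> C0=S, others downsized to S] -> [S,S] (invalidations this op: 0; running total: 0)
Op 5: C1 write [C1 write: invalidate ['C0=S'] -> C1=M] -> [I,M] (invalidations this op: 1; running total: 1)
Op 6: C1 write [C1 write: already M (modified), no change] -> [I,M] (invalidations this op: 0; running total: 1)
Op 7: C1 write [C1 write: already M (modified), no change] -> [I,M] (invalidations this op: 0; running total: 1)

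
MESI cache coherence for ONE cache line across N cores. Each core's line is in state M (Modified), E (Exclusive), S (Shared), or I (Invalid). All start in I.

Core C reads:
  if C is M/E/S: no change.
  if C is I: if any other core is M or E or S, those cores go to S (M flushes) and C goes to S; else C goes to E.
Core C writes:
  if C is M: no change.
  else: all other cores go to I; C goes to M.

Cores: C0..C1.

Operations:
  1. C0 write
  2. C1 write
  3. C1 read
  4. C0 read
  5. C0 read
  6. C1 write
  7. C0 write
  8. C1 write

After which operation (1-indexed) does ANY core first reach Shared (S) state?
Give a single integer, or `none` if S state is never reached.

Op 1: C0 write [C0 write: invalidate none -> C0=M] -> [M,I]
Op 2: C1 write [C1 write: invalidate ['C0=M'] -> C1=M] -> [I,M]
Op 3: C1 read [C1 read: already in M, no change] -> [I,M]
Op 4: C0 read [C0 read from I: others=['C1=M'] -> C0=S, others downsized to S] -> [S,S]
  -> First S state at op 4; remaining ops need not be traced.

Answer: 4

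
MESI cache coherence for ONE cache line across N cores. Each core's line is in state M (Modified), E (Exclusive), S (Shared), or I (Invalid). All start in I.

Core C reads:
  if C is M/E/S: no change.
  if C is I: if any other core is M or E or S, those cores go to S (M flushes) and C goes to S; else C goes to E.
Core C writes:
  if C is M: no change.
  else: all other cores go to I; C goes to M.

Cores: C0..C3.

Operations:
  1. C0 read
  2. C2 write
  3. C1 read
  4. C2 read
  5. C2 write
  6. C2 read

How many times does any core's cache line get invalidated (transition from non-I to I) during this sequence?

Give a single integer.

Op 1: C0 read [C0 read from I: no other sharers -> C0=E (exclusive)] -> [E,I,I,I] (invalidations this op: 0; running total: 0)
Op 2: C2 write [C2 write: invalidate ['C0=E'] -> C2=M] -> [I,I,M,I] (invalidations this op: 1; running total: 1)
Op 3: C1 read [C1 read from I: others=['C2=M'] -> C1=S, others downsized to S] -> [I,S,S,I] (invalidations this op: 0; running total: 1)
Op 4: C2 read [C2 read: already in S, no change] -> [I,S,S,I] (invalidations this op: 0; running total: 1)
Op 5: C2 write [C2 write: invalidate ['C1=S'] -> C2=M] -> [I,I,M,I] (invalidations this op: 1; running total: 2)
Op 6: C2 read [C2 read: already in M, no change] -> [I,I,M,I] (invalidations this op: 0; running total: 2)

Answer: 2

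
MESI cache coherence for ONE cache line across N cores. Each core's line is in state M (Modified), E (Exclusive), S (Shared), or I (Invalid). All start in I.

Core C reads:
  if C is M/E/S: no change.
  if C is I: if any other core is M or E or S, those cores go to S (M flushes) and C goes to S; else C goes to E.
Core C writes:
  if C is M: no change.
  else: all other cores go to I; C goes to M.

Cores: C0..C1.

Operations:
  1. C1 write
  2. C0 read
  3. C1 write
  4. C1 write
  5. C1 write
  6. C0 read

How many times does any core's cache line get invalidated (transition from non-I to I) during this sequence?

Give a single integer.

Op 1: C1 write [C1 write: invalidate none -> C1=M] -> [I,M] (invalidations this op: 0; running total: 0)
Op 2: C0 read [C0 read from I: others=['C1=M'] -> C0=S, others downsized to S] -> [S,S] (invalidations this op: 0; running total: 0)
Op 3: C1 write [C1 write: invalidate ['C0=S'] -> C1=M] -> [I,M] (invalidations this op: 1; running total: 1)
Op 4: C1 write [C1 write: already M (modified), no change] -> [I,M] (invalidations this op: 0; running total: 1)
Op 5: C1 write [C1 write: already M (modified), no change] -> [I,M] (invalidations this op: 0; running total: 1)
Op 6: C0 read [C0 read from I: others=['C1=M'] -> C0=S, others downsized to S] -> [S,S] (invalidations this op: 0; running total: 1)

Answer: 1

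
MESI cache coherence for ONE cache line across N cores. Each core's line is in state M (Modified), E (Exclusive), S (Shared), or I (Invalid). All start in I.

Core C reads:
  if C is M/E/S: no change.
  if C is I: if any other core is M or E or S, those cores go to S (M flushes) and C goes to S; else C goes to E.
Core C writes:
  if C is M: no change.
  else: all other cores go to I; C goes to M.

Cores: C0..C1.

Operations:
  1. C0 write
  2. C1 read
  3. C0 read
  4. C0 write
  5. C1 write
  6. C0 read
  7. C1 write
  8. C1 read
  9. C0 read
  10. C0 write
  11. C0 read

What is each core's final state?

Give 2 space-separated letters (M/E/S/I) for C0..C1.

Answer: M I

Derivation:
Op 1: C0 write [C0 write: invalidate none -> C0=M] -> [M,I]
Op 2: C1 read [C1 read from I: others=['C0=M'] -> C1=S, others downsized to S] -> [S,S]
Op 3: C0 read [C0 read: already in S, no change] -> [S,S]
Op 4: C0 write [C0 write: invalidate ['C1=S'] -> C0=M] -> [M,I]
Op 5: C1 write [C1 write: invalidate ['C0=M'] -> C1=M] -> [I,M]
Op 6: C0 read [C0 read from I: others=['C1=M'] -> C0=S, others downsized to S] -> [S,S]
Op 7: C1 write [C1 write: invalidate ['C0=S'] -> C1=M] -> [I,M]
Op 8: C1 read [C1 read: already in M, no change] -> [I,M]
Op 9: C0 read [C0 read from I: others=['C1=M'] -> C0=S, others downsized to S] -> [S,S]
Op 10: C0 write [C0 write: invalidate ['C1=S'] -> C0=M] -> [M,I]
Op 11: C0 read [C0 read: already in M, no change] -> [M,I]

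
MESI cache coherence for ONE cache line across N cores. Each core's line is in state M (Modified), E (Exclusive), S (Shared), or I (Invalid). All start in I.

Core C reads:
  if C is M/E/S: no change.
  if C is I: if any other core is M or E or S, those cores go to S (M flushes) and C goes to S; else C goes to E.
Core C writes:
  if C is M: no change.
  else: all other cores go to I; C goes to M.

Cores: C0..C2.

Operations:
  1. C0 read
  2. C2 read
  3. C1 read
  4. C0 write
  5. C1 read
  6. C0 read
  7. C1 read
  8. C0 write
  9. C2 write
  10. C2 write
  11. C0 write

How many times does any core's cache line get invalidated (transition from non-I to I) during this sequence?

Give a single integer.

Answer: 5

Derivation:
Op 1: C0 read [C0 read from I: no other sharers -> C0=E (exclusive)] -> [E,I,I] (invalidations this op: 0; running total: 0)
Op 2: C2 read [C2 read from I: others=['C0=E'] -> C2=S, others downsized to S] -> [S,I,S] (invalidations this op: 0; running total: 0)
Op 3: C1 read [C1 read from I: others=['C0=S', 'C2=S'] -> C1=S, others downsized to S] -> [S,S,S] (invalidations this op: 0; running total: 0)
Op 4: C0 write [C0 write: invalidate ['C1=S', 'C2=S'] -> C0=M] -> [M,I,I] (invalidations this op: 2; running total: 2)
Op 5: C1 read [C1 read from I: others=['C0=M'] -> C1=S, others downsized to S] -> [S,S,I] (invalidations this op: 0; running total: 2)
Op 6: C0 read [C0 read: already in S, no change] -> [S,S,I] (invalidations this op: 0; running total: 2)
Op 7: C1 read [C1 read: already in S, no change] -> [S,S,I] (invalidations this op: 0; running total: 2)
Op 8: C0 write [C0 write: invalidate ['C1=S'] -> C0=M] -> [M,I,I] (invalidations this op: 1; running total: 3)
Op 9: C2 write [C2 write: invalidate ['C0=M'] -> C2=M] -> [I,I,M] (invalidations this op: 1; running total: 4)
Op 10: C2 write [C2 write: already M (modified), no change] -> [I,I,M] (invalidations this op: 0; running total: 4)
Op 11: C0 write [C0 write: invalidate ['C2=M'] -> C0=M] -> [M,I,I] (invalidations this op: 1; running total: 5)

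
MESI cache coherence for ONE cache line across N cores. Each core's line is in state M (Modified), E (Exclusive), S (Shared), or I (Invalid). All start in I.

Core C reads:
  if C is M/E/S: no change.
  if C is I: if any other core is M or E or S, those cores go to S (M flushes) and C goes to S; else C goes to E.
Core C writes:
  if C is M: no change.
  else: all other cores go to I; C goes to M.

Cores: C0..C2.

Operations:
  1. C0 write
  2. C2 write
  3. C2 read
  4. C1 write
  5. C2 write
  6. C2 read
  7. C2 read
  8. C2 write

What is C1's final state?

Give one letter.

Op 1: C0 write [C0 write: invalidate none -> C0=M] -> [M,I,I]
Op 2: C2 write [C2 write: invalidate ['C0=M'] -> C2=M] -> [I,I,M]
Op 3: C2 read [C2 read: already in M, no change] -> [I,I,M]
Op 4: C1 write [C1 write: invalidate ['C2=M'] -> C1=M] -> [I,M,I]
Op 5: C2 write [C2 write: invalidate ['C1=M'] -> C2=M] -> [I,I,M]
Op 6: C2 read [C2 read: already in M, no change] -> [I,I,M]
Op 7: C2 read [C2 read: already in M, no change] -> [I,I,M]
Op 8: C2 write [C2 write: already M (modified), no change] -> [I,I,M]

Answer: I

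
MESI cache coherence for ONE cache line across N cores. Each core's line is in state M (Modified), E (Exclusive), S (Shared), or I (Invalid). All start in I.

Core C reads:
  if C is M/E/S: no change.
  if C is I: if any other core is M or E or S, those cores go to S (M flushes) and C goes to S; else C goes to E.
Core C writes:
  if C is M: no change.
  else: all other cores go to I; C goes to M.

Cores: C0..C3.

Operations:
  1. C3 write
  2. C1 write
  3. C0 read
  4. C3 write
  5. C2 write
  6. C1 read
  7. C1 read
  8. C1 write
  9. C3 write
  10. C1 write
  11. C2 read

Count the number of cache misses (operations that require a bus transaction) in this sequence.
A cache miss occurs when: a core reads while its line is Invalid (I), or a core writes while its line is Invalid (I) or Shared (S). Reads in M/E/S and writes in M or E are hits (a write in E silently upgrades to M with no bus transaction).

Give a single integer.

Answer: 10

Derivation:
Op 1: C3 write [C3 write: invalidate none -> C3=M] -> [I,I,I,M] [MISS #1: write from I]
Op 2: C1 write [C1 write: invalidate ['C3=M'] -> C1=M] -> [I,M,I,I] [MISS #2: write from I]
Op 3: C0 read [C0 read from I: others=['C1=M'] -> C0=S, others downsized to S] -> [S,S,I,I] [MISS #3: read from I]
Op 4: C3 write [C3 write: invalidate ['C0=S', 'C1=S'] -> C3=M] -> [I,I,I,M] [MISS #4: write from I]
Op 5: C2 write [C2 write: invalidate ['C3=M'] -> C2=M] -> [I,I,M,I] [MISS #5: write from I]
Op 6: C1 read [C1 read from I: others=['C2=M'] -> C1=S, others downsized to S] -> [I,S,S,I] [MISS #6: read from I]
Op 7: C1 read [C1 read: already in S, no change] -> [I,S,S,I] [hit: read from S]
Op 8: C1 write [C1 write: invalidate ['C2=S'] -> C1=M] -> [I,M,I,I] [MISS #7: write from S]
Op 9: C3 write [C3 write: invalidate ['C1=M'] -> C3=M] -> [I,I,I,M] [MISS #8: write from I]
Op 10: C1 write [C1 write: invalidate ['C3=M'] -> C1=M] -> [I,M,I,I] [MISS #9: write from I]
Op 11: C2 read [C2 read from I: others=['C1=M'] -> C2=S, others downsized to S] -> [I,S,S,I] [MISS #10: read from I]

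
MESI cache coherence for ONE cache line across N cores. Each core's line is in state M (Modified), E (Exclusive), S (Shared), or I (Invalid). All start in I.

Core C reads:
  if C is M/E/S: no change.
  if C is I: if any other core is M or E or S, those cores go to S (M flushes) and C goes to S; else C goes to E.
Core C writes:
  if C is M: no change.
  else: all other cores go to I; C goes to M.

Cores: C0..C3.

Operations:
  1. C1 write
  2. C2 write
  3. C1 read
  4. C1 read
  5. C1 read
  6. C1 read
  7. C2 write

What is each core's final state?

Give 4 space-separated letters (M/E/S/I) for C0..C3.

Op 1: C1 write [C1 write: invalidate none -> C1=M] -> [I,M,I,I]
Op 2: C2 write [C2 write: invalidate ['C1=M'] -> C2=M] -> [I,I,M,I]
Op 3: C1 read [C1 read from I: others=['C2=M'] -> C1=S, others downsized to S] -> [I,S,S,I]
Op 4: C1 read [C1 read: already in S, no change] -> [I,S,S,I]
Op 5: C1 read [C1 read: already in S, no change] -> [I,S,S,I]
Op 6: C1 read [C1 read: already in S, no change] -> [I,S,S,I]
Op 7: C2 write [C2 write: invalidate ['C1=S'] -> C2=M] -> [I,I,M,I]

Answer: I I M I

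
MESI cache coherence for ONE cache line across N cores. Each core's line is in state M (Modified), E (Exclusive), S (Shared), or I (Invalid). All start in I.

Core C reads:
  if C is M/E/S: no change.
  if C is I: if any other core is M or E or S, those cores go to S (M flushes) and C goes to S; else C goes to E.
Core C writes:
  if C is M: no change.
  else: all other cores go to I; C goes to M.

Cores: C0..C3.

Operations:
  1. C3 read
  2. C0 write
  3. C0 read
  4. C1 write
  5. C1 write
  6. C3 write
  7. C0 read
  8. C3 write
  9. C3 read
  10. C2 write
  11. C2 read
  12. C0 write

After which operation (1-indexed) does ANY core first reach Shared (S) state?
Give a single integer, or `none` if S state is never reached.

Answer: 7

Derivation:
Op 1: C3 read [C3 read from I: no other sharers -> C3=E (exclusive)] -> [I,I,I,E]
Op 2: C0 write [C0 write: invalidate ['C3=E'] -> C0=M] -> [M,I,I,I]
Op 3: C0 read [C0 read: already in M, no change] -> [M,I,I,I]
Op 4: C1 write [C1 write: invalidate ['C0=M'] -> C1=M] -> [I,M,I,I]
Op 5: C1 write [C1 write: already M (modified), no change] -> [I,M,I,I]
Op 6: C3 write [C3 write: invalidate ['C1=M'] -> C3=M] -> [I,I,I,M]
Op 7: C0 read [C0 read from I: others=['C3=M'] -> C0=S, others downsized to S] -> [S,I,I,S]
  -> First S state at op 7; remaining ops need not be traced.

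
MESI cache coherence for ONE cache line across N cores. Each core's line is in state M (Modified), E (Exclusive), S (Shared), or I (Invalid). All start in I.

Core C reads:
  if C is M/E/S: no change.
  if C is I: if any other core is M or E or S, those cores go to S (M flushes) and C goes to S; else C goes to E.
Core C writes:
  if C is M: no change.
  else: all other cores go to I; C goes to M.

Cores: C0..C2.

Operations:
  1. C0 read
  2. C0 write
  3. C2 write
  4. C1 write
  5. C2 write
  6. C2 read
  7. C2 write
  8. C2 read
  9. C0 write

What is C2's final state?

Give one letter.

Answer: I

Derivation:
Op 1: C0 read [C0 read from I: no other sharers -> C0=E (exclusive)] -> [E,I,I]
Op 2: C0 write [C0 write: invalidate none -> C0=M] -> [M,I,I]
Op 3: C2 write [C2 write: invalidate ['C0=M'] -> C2=M] -> [I,I,M]
Op 4: C1 write [C1 write: invalidate ['C2=M'] -> C1=M] -> [I,M,I]
Op 5: C2 write [C2 write: invalidate ['C1=M'] -> C2=M] -> [I,I,M]
Op 6: C2 read [C2 read: already in M, no change] -> [I,I,M]
Op 7: C2 write [C2 write: already M (modified), no change] -> [I,I,M]
Op 8: C2 read [C2 read: already in M, no change] -> [I,I,M]
Op 9: C0 write [C0 write: invalidate ['C2=M'] -> C0=M] -> [M,I,I]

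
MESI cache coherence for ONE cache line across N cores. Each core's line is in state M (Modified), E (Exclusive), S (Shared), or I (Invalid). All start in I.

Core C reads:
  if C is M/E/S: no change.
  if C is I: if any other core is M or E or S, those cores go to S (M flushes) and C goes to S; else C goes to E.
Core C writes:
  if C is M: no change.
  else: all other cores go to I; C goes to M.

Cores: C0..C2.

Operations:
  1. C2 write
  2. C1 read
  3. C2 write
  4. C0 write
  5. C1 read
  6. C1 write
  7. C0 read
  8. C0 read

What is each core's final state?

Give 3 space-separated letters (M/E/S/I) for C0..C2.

Answer: S S I

Derivation:
Op 1: C2 write [C2 write: invalidate none -> C2=M] -> [I,I,M]
Op 2: C1 read [C1 read from I: others=['C2=M'] -> C1=S, others downsized to S] -> [I,S,S]
Op 3: C2 write [C2 write: invalidate ['C1=S'] -> C2=M] -> [I,I,M]
Op 4: C0 write [C0 write: invalidate ['C2=M'] -> C0=M] -> [M,I,I]
Op 5: C1 read [C1 read from I: others=['C0=M'] -> C1=S, others downsized to S] -> [S,S,I]
Op 6: C1 write [C1 write: invalidate ['C0=S'] -> C1=M] -> [I,M,I]
Op 7: C0 read [C0 read from I: others=['C1=M'] -> C0=S, others downsized to S] -> [S,S,I]
Op 8: C0 read [C0 read: already in S, no change] -> [S,S,I]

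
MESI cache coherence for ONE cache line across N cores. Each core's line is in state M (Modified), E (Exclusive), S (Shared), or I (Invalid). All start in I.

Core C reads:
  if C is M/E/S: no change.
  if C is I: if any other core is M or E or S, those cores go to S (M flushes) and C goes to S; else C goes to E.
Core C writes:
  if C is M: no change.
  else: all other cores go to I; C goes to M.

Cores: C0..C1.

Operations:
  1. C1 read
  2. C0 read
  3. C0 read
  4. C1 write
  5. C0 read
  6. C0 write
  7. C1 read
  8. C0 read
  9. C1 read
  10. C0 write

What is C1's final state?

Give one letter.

Op 1: C1 read [C1 read from I: no other sharers -> C1=E (exclusive)] -> [I,E]
Op 2: C0 read [C0 read from I: others=['C1=E'] -> C0=S, others downsized to S] -> [S,S]
Op 3: C0 read [C0 read: already in S, no change] -> [S,S]
Op 4: C1 write [C1 write: invalidate ['C0=S'] -> C1=M] -> [I,M]
Op 5: C0 read [C0 read from I: others=['C1=M'] -> C0=S, others downsized to S] -> [S,S]
Op 6: C0 write [C0 write: invalidate ['C1=S'] -> C0=M] -> [M,I]
Op 7: C1 read [C1 read from I: others=['C0=M'] -> C1=S, others downsized to S] -> [S,S]
Op 8: C0 read [C0 read: already in S, no change] -> [S,S]
Op 9: C1 read [C1 read: already in S, no change] -> [S,S]
Op 10: C0 write [C0 write: invalidate ['C1=S'] -> C0=M] -> [M,I]

Answer: I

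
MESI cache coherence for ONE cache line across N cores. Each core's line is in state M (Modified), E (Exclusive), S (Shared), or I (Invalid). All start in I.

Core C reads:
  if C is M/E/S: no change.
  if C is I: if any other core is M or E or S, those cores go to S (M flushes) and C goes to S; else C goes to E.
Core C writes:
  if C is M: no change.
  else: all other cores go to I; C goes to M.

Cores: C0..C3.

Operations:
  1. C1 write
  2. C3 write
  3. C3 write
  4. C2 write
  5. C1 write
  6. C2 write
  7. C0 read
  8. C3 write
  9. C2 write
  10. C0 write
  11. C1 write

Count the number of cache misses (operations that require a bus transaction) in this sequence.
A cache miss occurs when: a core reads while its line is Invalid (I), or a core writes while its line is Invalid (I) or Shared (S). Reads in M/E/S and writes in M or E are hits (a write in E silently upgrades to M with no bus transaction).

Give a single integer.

Answer: 10

Derivation:
Op 1: C1 write [C1 write: invalidate none -> C1=M] -> [I,M,I,I] [MISS #1: write from I]
Op 2: C3 write [C3 write: invalidate ['C1=M'] -> C3=M] -> [I,I,I,M] [MISS #2: write from I]
Op 3: C3 write [C3 write: already M (modified), no change] -> [I,I,I,M] [hit: write from M]
Op 4: C2 write [C2 write: invalidate ['C3=M'] -> C2=M] -> [I,I,M,I] [MISS #3: write from I]
Op 5: C1 write [C1 write: invalidate ['C2=M'] -> C1=M] -> [I,M,I,I] [MISS #4: write from I]
Op 6: C2 write [C2 write: invalidate ['C1=M'] -> C2=M] -> [I,I,M,I] [MISS #5: write from I]
Op 7: C0 read [C0 read from I: others=['C2=M'] -> C0=S, others downsized to S] -> [S,I,S,I] [MISS #6: read from I]
Op 8: C3 write [C3 write: invalidate ['C0=S', 'C2=S'] -> C3=M] -> [I,I,I,M] [MISS #7: write from I]
Op 9: C2 write [C2 write: invalidate ['C3=M'] -> C2=M] -> [I,I,M,I] [MISS #8: write from I]
Op 10: C0 write [C0 write: invalidate ['C2=M'] -> C0=M] -> [M,I,I,I] [MISS #9: write from I]
Op 11: C1 write [C1 write: invalidate ['C0=M'] -> C1=M] -> [I,M,I,I] [MISS #10: write from I]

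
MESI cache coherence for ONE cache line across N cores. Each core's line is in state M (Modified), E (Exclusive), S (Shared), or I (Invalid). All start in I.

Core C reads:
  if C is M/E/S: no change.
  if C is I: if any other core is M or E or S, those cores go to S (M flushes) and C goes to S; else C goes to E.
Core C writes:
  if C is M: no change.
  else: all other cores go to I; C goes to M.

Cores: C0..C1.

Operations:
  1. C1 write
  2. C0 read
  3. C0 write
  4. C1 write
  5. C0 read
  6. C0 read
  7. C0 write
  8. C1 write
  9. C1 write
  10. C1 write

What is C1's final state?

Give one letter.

Answer: M

Derivation:
Op 1: C1 write [C1 write: invalidate none -> C1=M] -> [I,M]
Op 2: C0 read [C0 read from I: others=['C1=M'] -> C0=S, others downsized to S] -> [S,S]
Op 3: C0 write [C0 write: invalidate ['C1=S'] -> C0=M] -> [M,I]
Op 4: C1 write [C1 write: invalidate ['C0=M'] -> C1=M] -> [I,M]
Op 5: C0 read [C0 read from I: others=['C1=M'] -> C0=S, others downsized to S] -> [S,S]
Op 6: C0 read [C0 read: already in S, no change] -> [S,S]
Op 7: C0 write [C0 write: invalidate ['C1=S'] -> C0=M] -> [M,I]
Op 8: C1 write [C1 write: invalidate ['C0=M'] -> C1=M] -> [I,M]
Op 9: C1 write [C1 write: already M (modified), no change] -> [I,M]
Op 10: C1 write [C1 write: already M (modified), no change] -> [I,M]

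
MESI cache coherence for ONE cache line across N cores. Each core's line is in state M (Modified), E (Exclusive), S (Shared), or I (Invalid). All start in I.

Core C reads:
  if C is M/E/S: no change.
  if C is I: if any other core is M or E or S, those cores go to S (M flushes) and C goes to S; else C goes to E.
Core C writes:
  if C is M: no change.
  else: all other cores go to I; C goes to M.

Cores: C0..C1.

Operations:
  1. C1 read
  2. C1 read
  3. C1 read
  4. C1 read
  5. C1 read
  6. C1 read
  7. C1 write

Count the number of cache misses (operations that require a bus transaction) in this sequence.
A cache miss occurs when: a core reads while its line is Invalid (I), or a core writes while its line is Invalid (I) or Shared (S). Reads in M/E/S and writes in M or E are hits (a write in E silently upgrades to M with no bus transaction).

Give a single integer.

Op 1: C1 read [C1 read from I: no other sharers -> C1=E (exclusive)] -> [I,E] [MISS #1: read from I]
Op 2: C1 read [C1 read: already in E, no change] -> [I,E] [hit: read from E]
Op 3: C1 read [C1 read: already in E, no change] -> [I,E] [hit: read from E]
Op 4: C1 read [C1 read: already in E, no change] -> [I,E] [hit: read from E]
Op 5: C1 read [C1 read: already in E, no change] -> [I,E] [hit: read from E]
Op 6: C1 read [C1 read: already in E, no change] -> [I,E] [hit: read from E]
Op 7: C1 write [C1 write: invalidate none -> C1=M] -> [I,M] [hit: write from E is a silent E->M upgrade, no bus transaction]

Answer: 1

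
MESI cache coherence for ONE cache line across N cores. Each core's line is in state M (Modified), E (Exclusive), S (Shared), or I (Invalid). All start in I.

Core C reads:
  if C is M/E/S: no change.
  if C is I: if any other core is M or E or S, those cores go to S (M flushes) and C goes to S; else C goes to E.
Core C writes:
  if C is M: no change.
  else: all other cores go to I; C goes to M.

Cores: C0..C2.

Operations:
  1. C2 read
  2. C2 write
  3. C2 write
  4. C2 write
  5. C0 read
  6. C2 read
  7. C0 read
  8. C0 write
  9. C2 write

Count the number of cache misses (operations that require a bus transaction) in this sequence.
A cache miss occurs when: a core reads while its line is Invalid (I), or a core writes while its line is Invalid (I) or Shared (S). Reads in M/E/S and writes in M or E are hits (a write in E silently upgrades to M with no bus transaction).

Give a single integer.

Answer: 4

Derivation:
Op 1: C2 read [C2 read from I: no other sharers -> C2=E (exclusive)] -> [I,I,E] [MISS #1: read from I]
Op 2: C2 write [C2 write: invalidate none -> C2=M] -> [I,I,M] [hit: write from E is a silent E->M upgrade, no bus transaction]
Op 3: C2 write [C2 write: already M (modified), no change] -> [I,I,M] [hit: write from M]
Op 4: C2 write [C2 write: already M (modified), no change] -> [I,I,M] [hit: write from M]
Op 5: C0 read [C0 read from I: others=['C2=M'] -> C0=S, others downsized to S] -> [S,I,S] [MISS #2: read from I]
Op 6: C2 read [C2 read: already in S, no change] -> [S,I,S] [hit: read from S]
Op 7: C0 read [C0 read: already in S, no change] -> [S,I,S] [hit: read from S]
Op 8: C0 write [C0 write: invalidate ['C2=S'] -> C0=M] -> [M,I,I] [MISS #3: write from S]
Op 9: C2 write [C2 write: invalidate ['C0=M'] -> C2=M] -> [I,I,M] [MISS #4: write from I]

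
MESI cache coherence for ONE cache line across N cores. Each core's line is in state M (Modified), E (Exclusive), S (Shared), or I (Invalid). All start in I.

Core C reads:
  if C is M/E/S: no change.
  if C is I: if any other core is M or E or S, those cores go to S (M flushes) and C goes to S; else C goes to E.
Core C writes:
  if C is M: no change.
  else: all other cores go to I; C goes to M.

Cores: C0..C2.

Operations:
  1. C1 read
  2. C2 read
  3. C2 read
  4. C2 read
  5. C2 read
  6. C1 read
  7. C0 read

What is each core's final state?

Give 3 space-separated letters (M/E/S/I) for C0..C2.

Op 1: C1 read [C1 read from I: no other sharers -> C1=E (exclusive)] -> [I,E,I]
Op 2: C2 read [C2 read from I: others=['C1=E'] -> C2=S, others downsized to S] -> [I,S,S]
Op 3: C2 read [C2 read: already in S, no change] -> [I,S,S]
Op 4: C2 read [C2 read: already in S, no change] -> [I,S,S]
Op 5: C2 read [C2 read: already in S, no change] -> [I,S,S]
Op 6: C1 read [C1 read: already in S, no change] -> [I,S,S]
Op 7: C0 read [C0 read from I: others=['C1=S', 'C2=S'] -> C0=S, others downsized to S] -> [S,S,S]

Answer: S S S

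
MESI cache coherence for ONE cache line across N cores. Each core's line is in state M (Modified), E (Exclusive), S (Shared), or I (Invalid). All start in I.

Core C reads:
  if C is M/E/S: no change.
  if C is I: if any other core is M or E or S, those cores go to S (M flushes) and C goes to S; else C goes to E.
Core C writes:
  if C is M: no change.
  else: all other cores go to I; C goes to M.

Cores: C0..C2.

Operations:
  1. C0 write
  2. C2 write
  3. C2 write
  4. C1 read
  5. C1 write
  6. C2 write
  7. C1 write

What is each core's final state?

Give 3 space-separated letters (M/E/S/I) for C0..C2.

Answer: I M I

Derivation:
Op 1: C0 write [C0 write: invalidate none -> C0=M] -> [M,I,I]
Op 2: C2 write [C2 write: invalidate ['C0=M'] -> C2=M] -> [I,I,M]
Op 3: C2 write [C2 write: already M (modified), no change] -> [I,I,M]
Op 4: C1 read [C1 read from I: others=['C2=M'] -> C1=S, others downsized to S] -> [I,S,S]
Op 5: C1 write [C1 write: invalidate ['C2=S'] -> C1=M] -> [I,M,I]
Op 6: C2 write [C2 write: invalidate ['C1=M'] -> C2=M] -> [I,I,M]
Op 7: C1 write [C1 write: invalidate ['C2=M'] -> C1=M] -> [I,M,I]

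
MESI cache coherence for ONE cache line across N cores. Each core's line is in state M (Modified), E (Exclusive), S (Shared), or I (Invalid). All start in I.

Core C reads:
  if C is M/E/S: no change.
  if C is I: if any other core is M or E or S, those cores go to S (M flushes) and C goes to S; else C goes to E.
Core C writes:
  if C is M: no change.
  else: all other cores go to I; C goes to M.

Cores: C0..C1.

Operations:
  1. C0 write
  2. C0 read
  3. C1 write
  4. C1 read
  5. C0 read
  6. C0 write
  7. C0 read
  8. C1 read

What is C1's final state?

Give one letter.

Answer: S

Derivation:
Op 1: C0 write [C0 write: invalidate none -> C0=M] -> [M,I]
Op 2: C0 read [C0 read: already in M, no change] -> [M,I]
Op 3: C1 write [C1 write: invalidate ['C0=M'] -> C1=M] -> [I,M]
Op 4: C1 read [C1 read: already in M, no change] -> [I,M]
Op 5: C0 read [C0 read from I: others=['C1=M'] -> C0=S, others downsized to S] -> [S,S]
Op 6: C0 write [C0 write: invalidate ['C1=S'] -> C0=M] -> [M,I]
Op 7: C0 read [C0 read: already in M, no change] -> [M,I]
Op 8: C1 read [C1 read from I: others=['C0=M'] -> C1=S, others downsized to S] -> [S,S]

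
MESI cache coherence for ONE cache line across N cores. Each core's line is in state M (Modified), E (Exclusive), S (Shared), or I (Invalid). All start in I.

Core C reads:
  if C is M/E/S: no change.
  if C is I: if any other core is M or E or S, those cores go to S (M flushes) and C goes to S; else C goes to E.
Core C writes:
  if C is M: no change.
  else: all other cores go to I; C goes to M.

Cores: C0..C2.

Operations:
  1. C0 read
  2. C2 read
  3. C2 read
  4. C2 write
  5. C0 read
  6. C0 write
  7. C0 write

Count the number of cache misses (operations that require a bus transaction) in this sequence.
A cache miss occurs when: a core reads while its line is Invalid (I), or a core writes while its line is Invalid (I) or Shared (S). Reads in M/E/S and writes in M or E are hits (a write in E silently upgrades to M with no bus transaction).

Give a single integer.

Op 1: C0 read [C0 read from I: no other sharers -> C0=E (exclusive)] -> [E,I,I] [MISS #1: read from I]
Op 2: C2 read [C2 read from I: others=['C0=E'] -> C2=S, others downsized to S] -> [S,I,S] [MISS #2: read from I]
Op 3: C2 read [C2 read: already in S, no change] -> [S,I,S] [hit: read from S]
Op 4: C2 write [C2 write: invalidate ['C0=S'] -> C2=M] -> [I,I,M] [MISS #3: write from S]
Op 5: C0 read [C0 read from I: others=['C2=M'] -> C0=S, others downsized to S] -> [S,I,S] [MISS #4: read from I]
Op 6: C0 write [C0 write: invalidate ['C2=S'] -> C0=M] -> [M,I,I] [MISS #5: write from S]
Op 7: C0 write [C0 write: already M (modified), no change] -> [M,I,I] [hit: write from M]

Answer: 5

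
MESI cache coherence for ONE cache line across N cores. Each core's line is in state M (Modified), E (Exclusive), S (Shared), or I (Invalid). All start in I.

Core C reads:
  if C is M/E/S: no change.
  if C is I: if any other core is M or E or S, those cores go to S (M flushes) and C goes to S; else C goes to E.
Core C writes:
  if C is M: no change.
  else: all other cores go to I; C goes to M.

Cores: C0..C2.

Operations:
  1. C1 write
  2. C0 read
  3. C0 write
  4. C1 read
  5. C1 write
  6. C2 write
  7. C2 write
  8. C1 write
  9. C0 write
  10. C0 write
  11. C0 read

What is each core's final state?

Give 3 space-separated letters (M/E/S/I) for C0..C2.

Answer: M I I

Derivation:
Op 1: C1 write [C1 write: invalidate none -> C1=M] -> [I,M,I]
Op 2: C0 read [C0 read from I: others=['C1=M'] -> C0=S, others downsized to S] -> [S,S,I]
Op 3: C0 write [C0 write: invalidate ['C1=S'] -> C0=M] -> [M,I,I]
Op 4: C1 read [C1 read from I: others=['C0=M'] -> C1=S, others downsized to S] -> [S,S,I]
Op 5: C1 write [C1 write: invalidate ['C0=S'] -> C1=M] -> [I,M,I]
Op 6: C2 write [C2 write: invalidate ['C1=M'] -> C2=M] -> [I,I,M]
Op 7: C2 write [C2 write: already M (modified), no change] -> [I,I,M]
Op 8: C1 write [C1 write: invalidate ['C2=M'] -> C1=M] -> [I,M,I]
Op 9: C0 write [C0 write: invalidate ['C1=M'] -> C0=M] -> [M,I,I]
Op 10: C0 write [C0 write: already M (modified), no change] -> [M,I,I]
Op 11: C0 read [C0 read: already in M, no change] -> [M,I,I]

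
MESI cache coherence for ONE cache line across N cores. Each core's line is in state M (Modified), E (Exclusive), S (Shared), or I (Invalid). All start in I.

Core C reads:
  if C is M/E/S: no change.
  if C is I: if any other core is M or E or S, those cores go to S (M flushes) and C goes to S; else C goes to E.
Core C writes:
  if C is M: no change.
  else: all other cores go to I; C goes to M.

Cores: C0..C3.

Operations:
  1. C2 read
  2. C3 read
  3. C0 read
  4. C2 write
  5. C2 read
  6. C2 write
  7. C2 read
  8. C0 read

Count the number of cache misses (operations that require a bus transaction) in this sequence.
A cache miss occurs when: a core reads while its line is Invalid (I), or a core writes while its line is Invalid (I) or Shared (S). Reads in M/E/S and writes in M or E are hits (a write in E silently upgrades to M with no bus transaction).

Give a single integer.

Answer: 5

Derivation:
Op 1: C2 read [C2 read from I: no other sharers -> C2=E (exclusive)] -> [I,I,E,I] [MISS #1: read from I]
Op 2: C3 read [C3 read from I: others=['C2=E'] -> C3=S, others downsized to S] -> [I,I,S,S] [MISS #2: read from I]
Op 3: C0 read [C0 read from I: others=['C2=S', 'C3=S'] -> C0=S, others downsized to S] -> [S,I,S,S] [MISS #3: read from I]
Op 4: C2 write [C2 write: invalidate ['C0=S', 'C3=S'] -> C2=M] -> [I,I,M,I] [MISS #4: write from S]
Op 5: C2 read [C2 read: already in M, no change] -> [I,I,M,I] [hit: read from M]
Op 6: C2 write [C2 write: already M (modified), no change] -> [I,I,M,I] [hit: write from M]
Op 7: C2 read [C2 read: already in M, no change] -> [I,I,M,I] [hit: read from M]
Op 8: C0 read [C0 read from I: others=['C2=M'] -> C0=S, others downsized to S] -> [S,I,S,I] [MISS #5: read from I]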